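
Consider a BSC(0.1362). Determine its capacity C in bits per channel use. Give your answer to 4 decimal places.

Binary symmetric channel: C = 1 − h₂(ε) where h₂ is the binary entropy function.
h₂(0.1362) = −0.1362·log₂0.1362 − 0.8638·log₂0.8638 = 0.5742.
C = 1 − 0.5742 = 0.4258 bits per channel use.

0.4258 bits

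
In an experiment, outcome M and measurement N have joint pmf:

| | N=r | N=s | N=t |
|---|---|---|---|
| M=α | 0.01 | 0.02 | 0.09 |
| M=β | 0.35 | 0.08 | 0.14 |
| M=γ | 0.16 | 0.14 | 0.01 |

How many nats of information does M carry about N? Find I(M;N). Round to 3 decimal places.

0.163 nats

Marginals: p(M) = (0.1200, 0.5700, 0.3100), p(N) = (0.5200, 0.2400, 0.2400).
I(M;N) = H(M) + H(N) − H(M,N).
H(M) = 0.9379, H(N) = 1.0251, H(M,N) = 1.8003.
I(M;N) = 0.9379 + 1.0251 − 1.8003 = 0.163 nats.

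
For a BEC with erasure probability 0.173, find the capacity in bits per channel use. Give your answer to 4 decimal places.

0.8270 bits

Binary erasure channel: capacity C = 1 − ε.
C = 1 − 0.173 = 0.8270 bits per channel use.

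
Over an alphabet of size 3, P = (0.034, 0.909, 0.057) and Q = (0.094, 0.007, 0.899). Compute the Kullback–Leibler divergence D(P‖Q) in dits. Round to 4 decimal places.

D(P‖Q) = Σ p·log₁₀(p/q).
  0.034·log₁₀(0.034/0.094) = -0.01502
  0.909·log₁₀(0.909/0.007) = 1.92114
  0.057·log₁₀(0.057/0.899) = -0.06828
D(P‖Q) = 1.8378 dits.

1.8378 dits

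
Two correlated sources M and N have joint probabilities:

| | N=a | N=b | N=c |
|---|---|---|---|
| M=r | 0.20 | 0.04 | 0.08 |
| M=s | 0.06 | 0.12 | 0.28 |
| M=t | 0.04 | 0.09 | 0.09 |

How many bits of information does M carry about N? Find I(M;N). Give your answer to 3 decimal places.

Marginals: p(M) = (0.3200, 0.4600, 0.2200), p(N) = (0.3000, 0.2500, 0.4500).
I(M;N) = Σ p(x,y)·log₂[p(x,y)/(p(x)p(y))].
  (r,a): 0.20·log₂(2.0833) = 0.2118
  (r,b): 0.04·log₂(0.5000) = -0.0400
  (r,c): 0.08·log₂(0.5556) = -0.0678
  (s,a): 0.06·log₂(0.4348) = -0.0721
  (s,b): 0.12·log₂(1.0435) = 0.0074
  (s,c): 0.28·log₂(1.3527) = 0.1220
  (t,a): 0.04·log₂(0.6061) = -0.0289
  (t,b): 0.09·log₂(1.6364) = 0.0639
  (t,c): 0.09·log₂(0.9091) = -0.0124
Sum = 0.184 bits.

0.184 bits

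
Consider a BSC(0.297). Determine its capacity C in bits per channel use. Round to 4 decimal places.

0.1224 bits

Binary symmetric channel: C = 1 − h₂(ε) where h₂ is the binary entropy function.
h₂(0.297) = −0.297·log₂0.297 − 0.703·log₂0.703 = 0.8776.
C = 1 − 0.8776 = 0.1224 bits per channel use.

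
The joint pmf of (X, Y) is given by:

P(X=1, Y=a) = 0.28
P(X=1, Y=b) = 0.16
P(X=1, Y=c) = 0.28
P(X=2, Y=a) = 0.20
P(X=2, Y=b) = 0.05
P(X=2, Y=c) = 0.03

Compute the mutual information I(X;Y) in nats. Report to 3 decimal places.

Marginals: p(X) = (0.7200, 0.2800), p(Y) = (0.4800, 0.2100, 0.3100).
I(X;Y) = H(X) + H(Y) − H(X,Y).
H(X) = 0.5930, H(Y) = 1.0431, H(X,Y) = 1.5829.
I(X;Y) = 0.5930 + 1.0431 − 1.5829 = 0.053 nats.

0.053 nats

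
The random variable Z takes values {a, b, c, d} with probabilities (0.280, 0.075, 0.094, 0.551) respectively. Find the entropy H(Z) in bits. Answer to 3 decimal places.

H(Z) = −Σ p·log₂ p.
  −(0.280)·log₂(0.280) = 0.5142
  −(0.075)·log₂(0.075) = 0.2803
  −(0.094)·log₂(0.094) = 0.3207
  −(0.551)·log₂(0.551) = 0.4738
Sum: 0.5142 + 0.2803 + 0.3207 + 0.4738 = 1.589 bits.

1.589 bits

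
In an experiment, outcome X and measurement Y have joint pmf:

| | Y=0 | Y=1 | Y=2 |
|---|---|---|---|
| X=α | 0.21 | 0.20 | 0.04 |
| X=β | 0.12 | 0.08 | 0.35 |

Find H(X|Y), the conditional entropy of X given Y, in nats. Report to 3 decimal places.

Marginals: p(X) = (0.4500, 0.5500), p(Y) = (0.3300, 0.2800, 0.3900).
H(X|Y) = Σ p(Y) · H(X|Y=·).
  Y=0: p=0.3300, H(X|Y=0) = 0.6555
  Y=1: p=0.2800, H(X|Y=1) = 0.5983
  Y=2: p=0.3900, H(X|Y=2) = 0.3307
Weighted sum = 0.513 nats.

0.513 nats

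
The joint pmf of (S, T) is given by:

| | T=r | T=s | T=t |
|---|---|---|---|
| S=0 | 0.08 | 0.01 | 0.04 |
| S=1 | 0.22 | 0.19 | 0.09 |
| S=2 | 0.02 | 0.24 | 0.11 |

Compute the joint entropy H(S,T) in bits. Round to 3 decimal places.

2.749 bits

H(S,T) = −Σ p(x,y)·log₂ p(x,y) over all 9 cells.
  cell (0,r): −0.08·log₂0.08 = 0.2915
  cell (0,s): −0.01·log₂0.01 = 0.0664
  cell (0,t): −0.04·log₂0.04 = 0.1858
  cell (1,r): −0.22·log₂0.22 = 0.4806
  cell (1,s): −0.19·log₂0.19 = 0.4552
  cell (1,t): −0.09·log₂0.09 = 0.3127
  cell (2,r): −0.02·log₂0.02 = 0.1129
  cell (2,s): −0.24·log₂0.24 = 0.4941
  cell (2,t): −0.11·log₂0.11 = 0.3503
Sum = 2.749 bits.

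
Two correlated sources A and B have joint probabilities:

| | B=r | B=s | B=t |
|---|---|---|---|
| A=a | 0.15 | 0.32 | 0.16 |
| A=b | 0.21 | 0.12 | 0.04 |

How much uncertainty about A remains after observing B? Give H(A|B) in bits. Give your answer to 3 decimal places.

0.869 bits

Marginals: p(A) = (0.6300, 0.3700), p(B) = (0.3600, 0.4400, 0.2000).
H(A|B) = Σ p(B) · H(A|B=·).
  B=r: p=0.3600, H(A|B=r) = 0.9799
  B=s: p=0.4400, H(A|B=s) = 0.8454
  B=t: p=0.2000, H(A|B=t) = 0.7219
Weighted sum = 0.869 bits.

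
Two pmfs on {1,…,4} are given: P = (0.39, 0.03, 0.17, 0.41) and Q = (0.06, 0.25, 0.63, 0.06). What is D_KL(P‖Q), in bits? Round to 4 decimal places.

1.7769 bits

D(P‖Q) = Σ p·log₂(p/q).
  0.39·log₂(0.39/0.06) = 1.05317
  0.03·log₂(0.03/0.25) = -0.09177
  0.17·log₂(0.17/0.63) = -0.32127
  0.41·log₂(0.41/0.06) = 1.13676
D(P‖Q) = 1.7769 bits.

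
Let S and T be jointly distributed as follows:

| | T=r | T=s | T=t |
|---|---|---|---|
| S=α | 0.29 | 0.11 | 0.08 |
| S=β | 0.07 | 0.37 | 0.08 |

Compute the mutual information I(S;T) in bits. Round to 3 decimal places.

Marginals: p(S) = (0.4800, 0.5200), p(T) = (0.3600, 0.4800, 0.1600).
I(S;T) = Σ p(x,y)·log₂[p(x,y)/(p(x)p(y))].
  (α,r): 0.29·log₂(1.6782) = 0.2166
  (α,s): 0.11·log₂(0.4774) = -0.1173
  (α,t): 0.08·log₂(1.0417) = 0.0047
  (β,r): 0.07·log₂(0.3739) = -0.0993
  (β,s): 0.37·log₂(1.4824) = 0.2101
  (β,t): 0.08·log₂(0.9615) = -0.0045
Sum = 0.210 bits.

0.210 bits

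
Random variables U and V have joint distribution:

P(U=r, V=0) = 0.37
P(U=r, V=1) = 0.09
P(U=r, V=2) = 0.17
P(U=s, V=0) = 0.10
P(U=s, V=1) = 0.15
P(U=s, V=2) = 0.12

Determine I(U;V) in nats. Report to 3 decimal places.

0.060 nats

Marginals: p(U) = (0.6300, 0.3700), p(V) = (0.4700, 0.2400, 0.2900).
I(U;V) = H(U) + H(V) − H(U,V).
H(U) = 0.6590, H(V) = 1.0564, H(U,V) = 1.6551.
I(U;V) = 0.6590 + 1.0564 − 1.6551 = 0.060 nats.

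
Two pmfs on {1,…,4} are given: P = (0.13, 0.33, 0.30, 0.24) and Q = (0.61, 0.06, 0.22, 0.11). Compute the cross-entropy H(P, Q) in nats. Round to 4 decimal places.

1.9767 nats

H(P,Q) = −Σ p·ln q.
  −0.13·ln(0.61) = 0.06426
  −0.33·ln(0.06) = 0.92843
  −0.30·ln(0.22) = 0.45424
  −0.24·ln(0.11) = 0.52975
H(P,Q) = 1.9767 nats.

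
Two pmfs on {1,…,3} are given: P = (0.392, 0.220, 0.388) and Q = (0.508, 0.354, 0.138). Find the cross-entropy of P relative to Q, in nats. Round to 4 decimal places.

H(P,Q) = −Σ p·ln q.
  −0.392·ln(0.508) = 0.26549
  −0.220·ln(0.354) = 0.22846
  −0.388·ln(0.138) = 0.76843
H(P,Q) = 1.2624 nats.

1.2624 nats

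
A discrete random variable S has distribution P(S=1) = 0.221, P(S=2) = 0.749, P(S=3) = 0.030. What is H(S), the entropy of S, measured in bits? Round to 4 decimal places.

H(S) = −Σ p·log₂ p.
  −(0.221)·log₂(0.221) = 0.48131
  −(0.749)·log₂(0.749) = 0.31230
  −(0.030)·log₂(0.030) = 0.15177
Sum: 0.48131 + 0.31230 + 0.15177 = 0.9454 bits.

0.9454 bits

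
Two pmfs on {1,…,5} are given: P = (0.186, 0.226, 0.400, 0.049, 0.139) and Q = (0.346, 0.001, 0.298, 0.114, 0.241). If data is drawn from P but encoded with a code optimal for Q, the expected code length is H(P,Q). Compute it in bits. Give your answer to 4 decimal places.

H(P,Q) = −Σ p·log₂ q.
  −0.186·log₂(0.346) = 0.28480
  −0.226·log₂(0.001) = 2.25227
  −0.400·log₂(0.298) = 0.69865
  −0.049·log₂(0.114) = 0.15351
  −0.139·log₂(0.241) = 0.28535
H(P,Q) = 3.6746 bits.

3.6746 bits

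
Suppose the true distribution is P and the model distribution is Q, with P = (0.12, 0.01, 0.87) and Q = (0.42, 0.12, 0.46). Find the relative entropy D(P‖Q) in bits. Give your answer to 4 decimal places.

0.5471 bits

D(P‖Q) = Σ p·log₂(p/q).
  0.12·log₂(0.12/0.42) = -0.21688
  0.01·log₂(0.01/0.12) = -0.03585
  0.87·log₂(0.87/0.46) = 0.79986
D(P‖Q) = 0.5471 bits.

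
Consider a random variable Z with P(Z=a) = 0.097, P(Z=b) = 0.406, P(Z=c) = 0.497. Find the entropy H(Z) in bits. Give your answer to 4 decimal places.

H(Z) = −Σ p·log₂ p.
  −(0.097)·log₂(0.097) = 0.32649
  −(0.406)·log₂(0.406) = 0.52798
  −(0.497)·log₂(0.497) = 0.50132
Sum: 0.32649 + 0.52798 + 0.50132 = 1.3558 bits.

1.3558 bits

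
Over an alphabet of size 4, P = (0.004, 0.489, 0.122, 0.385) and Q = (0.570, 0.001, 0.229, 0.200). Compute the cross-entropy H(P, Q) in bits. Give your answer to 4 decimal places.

6.0299 bits

H(P,Q) = −Σ p·log₂ q.
  −0.004·log₂(0.570) = 0.00324
  −0.489·log₂(0.001) = 4.87327
  −0.122·log₂(0.229) = 0.25944
  −0.385·log₂(0.200) = 0.89394
H(P,Q) = 6.0299 bits.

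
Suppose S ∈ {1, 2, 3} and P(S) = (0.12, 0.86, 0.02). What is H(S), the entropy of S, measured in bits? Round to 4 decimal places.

0.6671 bits

H(S) = −Σ p·log₂ p.
  −(0.12)·log₂(0.12) = 0.36707
  −(0.86)·log₂(0.86) = 0.18713
  −(0.02)·log₂(0.02) = 0.11288
Sum: 0.36707 + 0.18713 + 0.11288 = 0.6671 bits.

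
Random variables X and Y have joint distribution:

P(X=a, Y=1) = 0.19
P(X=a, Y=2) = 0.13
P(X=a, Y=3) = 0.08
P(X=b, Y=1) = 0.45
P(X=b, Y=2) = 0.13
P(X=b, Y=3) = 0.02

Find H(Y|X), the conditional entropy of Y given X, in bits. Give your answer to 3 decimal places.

1.172 bits

Chain rule: H(Y|X) = H(X,Y) − H(X).
Marginals: p(X) = (0.4000, 0.6000), p(Y) = (0.6400, 0.2600, 0.1000).
H(X,Y) = 2.1433 bits; H(X) = 0.9710 bits.
H(Y|X) = 2.1433 − 0.9710 = 1.172 bits.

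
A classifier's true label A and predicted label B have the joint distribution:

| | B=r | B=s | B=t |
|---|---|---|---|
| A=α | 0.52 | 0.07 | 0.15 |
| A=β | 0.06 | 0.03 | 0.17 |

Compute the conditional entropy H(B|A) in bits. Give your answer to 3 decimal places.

Marginals: p(A) = (0.7400, 0.2600), p(B) = (0.5800, 0.1000, 0.3200).
H(B|A) = Σ p(A) · H(B|A=·).
  A=α: p=0.7400, H(B|A=α) = 1.1462
  A=β: p=0.2600, H(B|A=β) = 1.2485
Weighted sum = 1.173 bits.

1.173 bits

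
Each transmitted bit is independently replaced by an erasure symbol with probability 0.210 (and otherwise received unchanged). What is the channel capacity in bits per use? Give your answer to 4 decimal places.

0.7900 bits

Binary erasure channel: capacity C = 1 − ε.
C = 1 − 0.210 = 0.7900 bits per channel use.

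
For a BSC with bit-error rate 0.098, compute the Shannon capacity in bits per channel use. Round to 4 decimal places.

0.5374 bits

Binary symmetric channel: C = 1 − h₂(ε) where h₂ is the binary entropy function.
h₂(0.098) = −0.098·log₂0.098 − 0.902·log₂0.902 = 0.4626.
C = 1 − 0.4626 = 0.5374 bits per channel use.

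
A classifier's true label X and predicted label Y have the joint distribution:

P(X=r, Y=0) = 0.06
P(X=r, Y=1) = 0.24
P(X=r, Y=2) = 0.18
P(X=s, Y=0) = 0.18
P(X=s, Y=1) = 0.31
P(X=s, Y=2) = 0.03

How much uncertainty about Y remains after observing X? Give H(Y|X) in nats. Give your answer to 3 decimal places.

0.905 nats

Chain rule: H(Y|X) = H(X,Y) − H(X).
Marginals: p(X) = (0.4800, 0.5200), p(Y) = (0.2400, 0.5500, 0.2100).
H(X,Y) = 1.5969 nats; H(X) = 0.6923 nats.
H(Y|X) = 1.5969 − 0.6923 = 0.905 nats.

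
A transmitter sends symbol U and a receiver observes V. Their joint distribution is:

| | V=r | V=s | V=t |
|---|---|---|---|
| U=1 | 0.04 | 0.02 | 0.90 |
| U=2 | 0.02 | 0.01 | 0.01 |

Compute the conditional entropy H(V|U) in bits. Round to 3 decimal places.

Chain rule: H(V|U) = H(U,V) − H(U).
Marginals: p(U) = (0.9600, 0.0400), p(V) = (0.0600, 0.0300, 0.9100).
H(U,V) = 0.6812 bits; H(U) = 0.2423 bits.
H(V|U) = 0.6812 − 0.2423 = 0.439 bits.

0.439 bits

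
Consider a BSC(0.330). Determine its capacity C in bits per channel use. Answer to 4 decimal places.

Binary symmetric channel: C = 1 − h₂(ε) where h₂ is the binary entropy function.
h₂(0.330) = −0.330·log₂0.330 − 0.670·log₂0.670 = 0.9149.
C = 1 − 0.9149 = 0.0851 bits per channel use.

0.0851 bits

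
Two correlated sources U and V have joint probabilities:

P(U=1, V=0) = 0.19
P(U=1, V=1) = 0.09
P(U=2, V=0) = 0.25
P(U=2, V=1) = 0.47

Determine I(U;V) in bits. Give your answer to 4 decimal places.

Marginals: p(U) = (0.2800, 0.7200), p(V) = (0.4400, 0.5600).
I(U;V) = Σ p(x,y)·log₂[p(x,y)/(p(x)p(y))].
  (1,0): 0.19·log₂(1.5422) = 0.11875
  (1,1): 0.09·log₂(0.5740) = -0.07208
  (2,0): 0.25·log₂(0.7891) = -0.08541
  (2,1): 0.47·log₂(1.1657) = 0.10395
Sum = 0.0652 bits.

0.0652 bits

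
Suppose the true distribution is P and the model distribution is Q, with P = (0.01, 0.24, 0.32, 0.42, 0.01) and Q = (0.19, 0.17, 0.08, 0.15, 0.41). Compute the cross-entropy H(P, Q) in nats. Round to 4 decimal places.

2.0558 nats

H(P,Q) = −Σ p·ln q.
  −0.01·ln(0.19) = 0.01661
  −0.24·ln(0.17) = 0.42527
  −0.32·ln(0.08) = 0.80823
  −0.42·ln(0.15) = 0.79679
  −0.01·ln(0.41) = 0.00892
H(P,Q) = 2.0558 nats.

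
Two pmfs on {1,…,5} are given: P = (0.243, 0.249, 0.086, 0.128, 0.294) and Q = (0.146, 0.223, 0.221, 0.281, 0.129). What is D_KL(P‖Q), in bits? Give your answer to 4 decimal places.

0.3053 bits

D(P‖Q) = Σ p·log₂(p/q).
  0.243·log₂(0.243/0.146) = 0.17860
  0.249·log₂(0.249/0.223) = 0.03962
  0.086·log₂(0.086/0.221) = -0.11710
  0.128·log₂(0.128/0.281) = -0.14521
  0.294·log₂(0.294/0.129) = 0.34940
D(P‖Q) = 0.3053 bits.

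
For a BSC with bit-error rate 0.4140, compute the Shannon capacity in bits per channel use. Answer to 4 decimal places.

0.0214 bits

Binary symmetric channel: C = 1 − h₂(ε) where h₂ is the binary entropy function.
h₂(0.4140) = −0.4140·log₂0.4140 − 0.5860·log₂0.5860 = 0.9786.
C = 1 − 0.9786 = 0.0214 bits per channel use.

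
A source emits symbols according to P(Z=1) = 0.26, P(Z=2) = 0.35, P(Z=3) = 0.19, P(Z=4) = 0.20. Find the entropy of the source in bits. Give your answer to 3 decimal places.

H(Z) = −Σ p·log₂ p.
  −(0.26)·log₂(0.26) = 0.5053
  −(0.35)·log₂(0.35) = 0.5301
  −(0.19)·log₂(0.19) = 0.4552
  −(0.20)·log₂(0.20) = 0.4644
Sum: 0.5053 + 0.5301 + 0.4552 + 0.4644 = 1.955 bits.

1.955 bits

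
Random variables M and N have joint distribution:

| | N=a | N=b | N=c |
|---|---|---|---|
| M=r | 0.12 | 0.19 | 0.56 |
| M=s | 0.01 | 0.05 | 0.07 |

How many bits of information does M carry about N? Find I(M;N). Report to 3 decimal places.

0.012 bits

Marginals: p(M) = (0.8700, 0.1300), p(N) = (0.1300, 0.2400, 0.6300).
I(M;N) = H(M) + H(N) − H(M,N).
H(M) = 0.5574, H(N) = 1.2967, H(M,N) = 1.8418.
I(M;N) = 0.5574 + 1.2967 − 1.8418 = 0.012 bits.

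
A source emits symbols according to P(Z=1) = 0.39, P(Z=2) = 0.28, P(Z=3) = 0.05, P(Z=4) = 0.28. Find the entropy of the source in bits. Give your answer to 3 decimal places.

H(Z) = −Σ p·log₂ p.
  −(0.39)·log₂(0.39) = 0.5298
  −(0.28)·log₂(0.28) = 0.5142
  −(0.05)·log₂(0.05) = 0.2161
  −(0.28)·log₂(0.28) = 0.5142
Sum: 0.5298 + 0.5142 + 0.2161 + 0.5142 = 1.774 bits.

1.774 bits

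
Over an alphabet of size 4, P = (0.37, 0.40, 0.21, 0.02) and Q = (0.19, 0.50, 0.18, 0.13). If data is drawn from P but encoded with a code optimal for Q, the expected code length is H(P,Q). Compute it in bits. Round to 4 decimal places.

1.8649 bits

H(P,Q) = −Σ p·log₂ q.
  −0.37·log₂(0.19) = 0.88649
  −0.40·log₂(0.50) = 0.40000
  −0.21·log₂(0.18) = 0.51953
  −0.02·log₂(0.13) = 0.05887
H(P,Q) = 1.8649 bits.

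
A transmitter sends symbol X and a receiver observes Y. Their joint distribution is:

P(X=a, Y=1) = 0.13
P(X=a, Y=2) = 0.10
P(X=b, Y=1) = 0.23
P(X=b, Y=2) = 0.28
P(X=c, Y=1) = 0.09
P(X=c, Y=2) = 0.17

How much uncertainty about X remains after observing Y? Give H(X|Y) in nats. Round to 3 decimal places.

Marginals: p(X) = (0.2300, 0.5100, 0.2600), p(Y) = (0.4500, 0.5500).
H(X|Y) = Σ p(Y) · H(X|Y=·).
  Y=1: p=0.4500, H(X|Y=1) = 1.0236
  Y=2: p=0.5500, H(X|Y=2) = 1.0166
Weighted sum = 1.020 nats.

1.020 nats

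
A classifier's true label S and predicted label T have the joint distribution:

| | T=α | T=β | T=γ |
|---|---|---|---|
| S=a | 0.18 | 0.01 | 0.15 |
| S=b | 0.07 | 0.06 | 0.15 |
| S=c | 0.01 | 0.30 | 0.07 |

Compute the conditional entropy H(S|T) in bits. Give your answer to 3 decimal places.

Marginals: p(S) = (0.3400, 0.2800, 0.3800), p(T) = (0.2600, 0.3700, 0.3700).
H(S|T) = Σ p(T) · H(S|T=·).
  T=α: p=0.2600, H(S|T=α) = 1.0577
  T=β: p=0.3700, H(S|T=β) = 0.8117
  T=γ: p=0.3700, H(S|T=γ) = 1.5106
Weighted sum = 1.134 bits.

1.134 bits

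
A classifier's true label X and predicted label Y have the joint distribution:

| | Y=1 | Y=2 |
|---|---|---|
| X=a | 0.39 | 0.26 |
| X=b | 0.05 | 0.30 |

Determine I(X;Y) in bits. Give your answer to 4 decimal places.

Marginals: p(X) = (0.6500, 0.3500), p(Y) = (0.4400, 0.5600).
I(X;Y) = Σ p(x,y)·log₂[p(x,y)/(p(x)p(y))].
  (a,1): 0.39·log₂(1.3636) = 0.17451
  (a,2): 0.26·log₂(0.7143) = -0.12621
  (b,1): 0.05·log₂(0.3247) = -0.08115
  (b,2): 0.30·log₂(1.5306) = 0.18423
Sum = 0.1514 bits.

0.1514 bits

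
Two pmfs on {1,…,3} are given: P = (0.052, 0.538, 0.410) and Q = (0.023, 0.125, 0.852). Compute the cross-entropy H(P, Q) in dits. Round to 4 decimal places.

H(P,Q) = −Σ p·log₁₀ q.
  −0.052·log₁₀(0.023) = 0.08519
  −0.538·log₁₀(0.125) = 0.48586
  −0.410·log₁₀(0.852) = 0.02852
H(P,Q) = 0.5996 dits.

0.5996 dits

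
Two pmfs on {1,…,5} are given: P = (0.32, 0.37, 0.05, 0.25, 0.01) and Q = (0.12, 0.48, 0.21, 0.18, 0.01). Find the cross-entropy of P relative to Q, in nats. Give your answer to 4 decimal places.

1.5028 nats

H(P,Q) = −Σ p·ln q.
  −0.32·ln(0.12) = 0.67848
  −0.37·ln(0.48) = 0.27157
  −0.05·ln(0.21) = 0.07803
  −0.25·ln(0.18) = 0.42870
  −0.01·ln(0.01) = 0.04605
H(P,Q) = 1.5028 nats.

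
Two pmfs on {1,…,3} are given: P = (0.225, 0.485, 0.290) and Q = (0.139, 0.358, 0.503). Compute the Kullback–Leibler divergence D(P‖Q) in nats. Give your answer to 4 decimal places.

D(P‖Q) = Σ p·ln(p/q).
  0.225·ln(0.225/0.139) = 0.10837
  0.485·ln(0.485/0.358) = 0.14725
  0.290·ln(0.290/0.503) = -0.15971
D(P‖Q) = 0.0959 nats.

0.0959 nats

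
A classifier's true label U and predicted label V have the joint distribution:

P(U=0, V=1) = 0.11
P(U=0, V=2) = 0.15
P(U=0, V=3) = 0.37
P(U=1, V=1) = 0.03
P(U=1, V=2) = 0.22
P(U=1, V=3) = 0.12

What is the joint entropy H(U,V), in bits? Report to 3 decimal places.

2.291 bits

H(U,V) = −Σ p(x,y)·log₂ p(x,y) over all 6 cells.
  cell (0,1): −0.11·log₂0.11 = 0.3503
  cell (0,2): −0.15·log₂0.15 = 0.4105
  cell (0,3): −0.37·log₂0.37 = 0.5307
  cell (1,1): −0.03·log₂0.03 = 0.1518
  cell (1,2): −0.22·log₂0.22 = 0.4806
  cell (1,3): −0.12·log₂0.12 = 0.3671
Sum = 2.291 bits.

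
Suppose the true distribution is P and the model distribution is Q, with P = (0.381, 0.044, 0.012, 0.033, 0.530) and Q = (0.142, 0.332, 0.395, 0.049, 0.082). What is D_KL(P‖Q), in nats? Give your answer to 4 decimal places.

D(P‖Q) = Σ p·ln(p/q).
  0.381·ln(0.381/0.142) = 0.37604
  0.044·ln(0.044/0.332) = -0.08892
  0.012·ln(0.012/0.395) = -0.04193
  0.033·ln(0.033/0.049) = -0.01305
  0.530·ln(0.530/0.082) = 0.98906
D(P‖Q) = 1.2212 nats.

1.2212 nats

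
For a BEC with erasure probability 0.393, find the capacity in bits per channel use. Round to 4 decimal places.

Binary erasure channel: capacity C = 1 − ε.
C = 1 − 0.393 = 0.6070 bits per channel use.

0.6070 bits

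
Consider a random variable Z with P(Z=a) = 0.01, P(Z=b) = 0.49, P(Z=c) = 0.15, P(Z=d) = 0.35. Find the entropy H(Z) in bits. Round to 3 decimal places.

H(Z) = −Σ p·log₂ p.
  −(0.01)·log₂(0.01) = 0.0664
  −(0.49)·log₂(0.49) = 0.5043
  −(0.15)·log₂(0.15) = 0.4105
  −(0.35)·log₂(0.35) = 0.5301
Sum: 0.0664 + 0.5043 + 0.4105 + 0.5301 = 1.511 bits.

1.511 bits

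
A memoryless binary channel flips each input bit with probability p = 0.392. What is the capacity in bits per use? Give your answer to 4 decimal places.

Binary symmetric channel: C = 1 − h₂(ε) where h₂ is the binary entropy function.
h₂(0.392) = −0.392·log₂0.392 − 0.608·log₂0.608 = 0.9661.
C = 1 − 0.9661 = 0.0339 bits per channel use.

0.0339 bits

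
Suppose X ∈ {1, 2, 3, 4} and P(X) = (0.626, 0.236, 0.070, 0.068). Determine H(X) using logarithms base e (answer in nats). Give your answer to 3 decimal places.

1.003 nats

H(X) = −Σ p·ln p.
  −(0.626)·ln(0.626) = 0.2932
  −(0.236)·ln(0.236) = 0.3408
  −(0.070)·ln(0.070) = 0.1861
  −(0.068)·ln(0.068) = 0.1828
Sum: 0.2932 + 0.3408 + 0.1861 + 0.1828 = 1.003 nats.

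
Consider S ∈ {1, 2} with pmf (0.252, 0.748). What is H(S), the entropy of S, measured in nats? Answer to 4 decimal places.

0.5645 nats

H(S) = −Σ p·ln p.
  −(0.252)·ln(0.252) = 0.34734
  −(0.748)·ln(0.748) = 0.21718
Sum: 0.34734 + 0.21718 = 0.5645 nats.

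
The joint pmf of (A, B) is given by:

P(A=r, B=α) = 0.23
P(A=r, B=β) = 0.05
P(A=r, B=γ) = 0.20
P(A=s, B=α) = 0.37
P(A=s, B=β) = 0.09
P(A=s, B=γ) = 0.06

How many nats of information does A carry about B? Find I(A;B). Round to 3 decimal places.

0.061 nats

Marginals: p(A) = (0.4800, 0.5200), p(B) = (0.6000, 0.1400, 0.2600).
I(A;B) = Σ p(x,y)·ln[p(x,y)/(p(x)p(y))].
  (r,α): 0.23·ln(0.7986) = -0.0517
  (r,β): 0.05·ln(0.7440) = -0.0148
  (r,γ): 0.20·ln(1.6026) = 0.0943
  (s,α): 0.37·ln(1.1859) = 0.0631
  (s,β): 0.09·ln(1.2363) = 0.0191
  (s,γ): 0.06·ln(0.4438) = -0.0487
Sum = 0.061 nats.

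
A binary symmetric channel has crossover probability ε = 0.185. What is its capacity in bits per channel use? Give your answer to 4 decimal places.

Binary symmetric channel: C = 1 − h₂(ε) where h₂ is the binary entropy function.
h₂(0.185) = −0.185·log₂0.185 − 0.815·log₂0.815 = 0.6909.
C = 1 − 0.6909 = 0.3091 bits per channel use.

0.3091 bits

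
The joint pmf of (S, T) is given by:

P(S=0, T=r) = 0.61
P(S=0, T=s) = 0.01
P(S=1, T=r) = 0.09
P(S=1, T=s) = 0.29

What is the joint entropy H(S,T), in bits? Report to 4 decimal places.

H(S,T) = −Σ p(x,y)·log₂ p(x,y) over all 4 cells.
  cell (0,r): −0.61·log₂0.61 = 0.43500
  cell (0,s): −0.01·log₂0.01 = 0.06644
  cell (1,r): −0.09·log₂0.09 = 0.31265
  cell (1,s): −0.29·log₂0.29 = 0.51790
Sum = 1.3320 bits.

1.3320 bits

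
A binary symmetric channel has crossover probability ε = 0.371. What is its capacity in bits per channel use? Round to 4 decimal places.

Binary symmetric channel: C = 1 − h₂(ε) where h₂ is the binary entropy function.
h₂(0.371) = −0.371·log₂0.371 − 0.629·log₂0.629 = 0.9514.
C = 1 − 0.9514 = 0.0486 bits per channel use.

0.0486 bits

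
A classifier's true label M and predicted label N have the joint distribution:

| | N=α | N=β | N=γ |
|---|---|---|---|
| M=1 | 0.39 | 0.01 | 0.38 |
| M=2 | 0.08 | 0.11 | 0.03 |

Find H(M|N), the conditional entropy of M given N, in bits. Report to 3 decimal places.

0.514 bits

Marginals: p(M) = (0.7800, 0.2200), p(N) = (0.4700, 0.1200, 0.4100).
H(M|N) = Σ p(N) · H(M|N=·).
  N=α: p=0.4700, H(M|N=α) = 0.6582
  N=β: p=0.1200, H(M|N=β) = 0.4138
  N=γ: p=0.4100, H(M|N=γ) = 0.3776
Weighted sum = 0.514 bits.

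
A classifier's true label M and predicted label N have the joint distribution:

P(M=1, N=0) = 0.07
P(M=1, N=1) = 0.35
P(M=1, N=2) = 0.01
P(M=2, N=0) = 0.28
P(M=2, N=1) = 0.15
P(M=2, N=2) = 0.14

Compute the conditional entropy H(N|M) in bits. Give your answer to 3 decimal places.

Chain rule: H(N|M) = H(M,N) − H(M).
Marginals: p(M) = (0.4300, 0.5700), p(N) = (0.3500, 0.5000, 0.1500).
H(M,N) = 2.1870 bits; H(M) = 0.9858 bits.
H(N|M) = 2.1870 − 0.9858 = 1.201 bits.

1.201 bits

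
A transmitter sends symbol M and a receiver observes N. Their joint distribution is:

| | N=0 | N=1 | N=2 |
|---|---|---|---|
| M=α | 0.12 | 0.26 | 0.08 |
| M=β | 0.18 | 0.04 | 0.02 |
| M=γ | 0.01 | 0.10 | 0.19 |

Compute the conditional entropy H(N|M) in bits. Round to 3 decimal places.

Chain rule: H(N|M) = H(M,N) − H(M).
Marginals: p(M) = (0.4600, 0.2400, 0.3000), p(N) = (0.3100, 0.4000, 0.2900).
H(M,N) = 2.7617 bits; H(M) = 1.5306 bits.
H(N|M) = 2.7617 − 1.5306 = 1.231 bits.

1.231 bits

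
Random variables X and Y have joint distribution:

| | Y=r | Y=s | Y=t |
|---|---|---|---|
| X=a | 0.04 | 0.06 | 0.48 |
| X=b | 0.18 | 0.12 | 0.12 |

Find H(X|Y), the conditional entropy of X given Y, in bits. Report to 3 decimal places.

0.749 bits

Chain rule: H(X|Y) = H(X,Y) − H(Y).
Marginals: p(X) = (0.5800, 0.4200), p(Y) = (0.2200, 0.1800, 0.6000).
H(X,Y) = 2.1170 bits; H(Y) = 1.3681 bits.
H(X|Y) = 2.1170 − 1.3681 = 0.749 bits.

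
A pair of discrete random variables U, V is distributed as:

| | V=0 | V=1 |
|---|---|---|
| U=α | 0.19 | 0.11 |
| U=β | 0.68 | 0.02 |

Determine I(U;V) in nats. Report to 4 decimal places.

Marginals: p(U) = (0.3000, 0.7000), p(V) = (0.8700, 0.1300).
I(U;V) = Σ p(x,y)·ln[p(x,y)/(p(x)p(y))].
  (α,0): 0.19·ln(0.7280) = -0.06032
  (α,1): 0.11·ln(2.8205) = 0.11406
  (β,0): 0.68·ln(1.1166) = 0.07499
  (β,1): 0.02·ln(0.2198) = -0.03030
Sum = 0.0984 nats.

0.0984 nats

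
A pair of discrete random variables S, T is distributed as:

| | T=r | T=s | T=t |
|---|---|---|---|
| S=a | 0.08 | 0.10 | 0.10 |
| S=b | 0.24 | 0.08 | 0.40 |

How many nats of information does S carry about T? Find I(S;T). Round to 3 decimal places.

Marginals: p(S) = (0.2800, 0.7200), p(T) = (0.3200, 0.1800, 0.5000).
I(S;T) = H(S) + H(T) − H(S,T).
H(S) = 0.5930, H(T) = 1.0199, H(S,T) = 1.5737.
I(S;T) = 0.5930 + 1.0199 − 1.5737 = 0.039 nats.

0.039 nats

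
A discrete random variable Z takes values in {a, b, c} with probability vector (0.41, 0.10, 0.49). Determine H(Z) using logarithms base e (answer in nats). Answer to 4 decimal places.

0.9454 nats

H(Z) = −Σ p·ln p.
  −(0.41)·ln(0.41) = 0.36556
  −(0.10)·ln(0.10) = 0.23026
  −(0.49)·ln(0.49) = 0.34954
Sum: 0.36556 + 0.23026 + 0.34954 = 0.9454 nats.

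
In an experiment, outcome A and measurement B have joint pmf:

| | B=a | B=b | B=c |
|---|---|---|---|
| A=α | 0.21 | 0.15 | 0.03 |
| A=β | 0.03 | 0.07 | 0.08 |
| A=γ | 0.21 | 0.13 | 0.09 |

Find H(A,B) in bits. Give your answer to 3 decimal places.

2.915 bits

H(A,B) = −Σ p(x,y)·log₂ p(x,y) over all 9 cells.
  cell (α,a): −0.21·log₂0.21 = 0.4728
  cell (α,b): −0.15·log₂0.15 = 0.4105
  cell (α,c): −0.03·log₂0.03 = 0.1518
  cell (β,a): −0.03·log₂0.03 = 0.1518
  cell (β,b): −0.07·log₂0.07 = 0.2686
  cell (β,c): −0.08·log₂0.08 = 0.2915
  cell (γ,a): −0.21·log₂0.21 = 0.4728
  cell (γ,b): −0.13·log₂0.13 = 0.3826
  cell (γ,c): −0.09·log₂0.09 = 0.3127
Sum = 2.915 bits.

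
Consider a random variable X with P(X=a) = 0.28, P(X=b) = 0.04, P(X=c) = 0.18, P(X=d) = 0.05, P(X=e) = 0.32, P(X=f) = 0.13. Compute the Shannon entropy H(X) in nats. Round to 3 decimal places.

H(X) = −Σ p·ln p.
  −(0.28)·ln(0.28) = 0.3564
  −(0.04)·ln(0.04) = 0.1288
  −(0.18)·ln(0.18) = 0.3087
  −(0.05)·ln(0.05) = 0.1498
  −(0.32)·ln(0.32) = 0.3646
  −(0.13)·ln(0.13) = 0.2652
Sum: 0.3564 + 0.1288 + 0.3087 + 0.1498 + 0.3646 + 0.2652 = 1.573 nats.

1.573 nats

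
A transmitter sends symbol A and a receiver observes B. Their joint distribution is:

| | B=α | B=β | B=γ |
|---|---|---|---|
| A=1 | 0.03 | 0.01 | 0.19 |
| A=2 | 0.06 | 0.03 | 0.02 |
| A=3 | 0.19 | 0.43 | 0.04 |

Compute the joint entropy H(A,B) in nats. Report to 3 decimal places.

1.626 nats

H(A,B) = −Σ p(x,y)·ln p(x,y) over all 9 cells.
  cell (1,α): −0.03·ln0.03 = 0.1052
  cell (1,β): −0.01·ln0.01 = 0.0461
  cell (1,γ): −0.19·ln0.19 = 0.3155
  cell (2,α): −0.06·ln0.06 = 0.1688
  cell (2,β): −0.03·ln0.03 = 0.1052
  cell (2,γ): −0.02·ln0.02 = 0.0782
  cell (3,α): −0.19·ln0.19 = 0.3155
  cell (3,β): −0.43·ln0.43 = 0.3629
  cell (3,γ): −0.04·ln0.04 = 0.1288
Sum = 1.626 nats.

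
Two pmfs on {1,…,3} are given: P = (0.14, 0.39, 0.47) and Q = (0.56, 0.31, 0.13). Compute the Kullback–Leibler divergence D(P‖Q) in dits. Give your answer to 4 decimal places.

0.2169 dits

D(P‖Q) = Σ p·log₁₀(p/q).
  0.14·log₁₀(0.14/0.56) = -0.08429
  0.39·log₁₀(0.39/0.31) = 0.03888
  0.47·log₁₀(0.47/0.13) = 0.26233
D(P‖Q) = 0.2169 dits.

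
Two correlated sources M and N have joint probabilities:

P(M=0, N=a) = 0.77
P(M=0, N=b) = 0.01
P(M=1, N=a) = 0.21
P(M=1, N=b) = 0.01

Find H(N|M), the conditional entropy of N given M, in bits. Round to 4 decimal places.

0.1359 bits

Marginals: p(M) = (0.7800, 0.2200), p(N) = (0.9800, 0.0200).
H(N|M) = Σ p(M) · H(N|M=·).
  M=0: p=0.7800, H(N|M=0) = 0.0990
  M=1: p=0.2200, H(N|M=1) = 0.2668
Weighted sum = 0.1359 bits.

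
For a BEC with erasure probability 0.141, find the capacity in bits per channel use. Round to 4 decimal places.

0.8590 bits

Binary erasure channel: capacity C = 1 − ε.
C = 1 − 0.141 = 0.8590 bits per channel use.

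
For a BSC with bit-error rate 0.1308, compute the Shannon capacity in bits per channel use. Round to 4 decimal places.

0.4404 bits

Binary symmetric channel: C = 1 − h₂(ε) where h₂ is the binary entropy function.
h₂(0.1308) = −0.1308·log₂0.1308 − 0.8692·log₂0.8692 = 0.5596.
C = 1 − 0.5596 = 0.4404 bits per channel use.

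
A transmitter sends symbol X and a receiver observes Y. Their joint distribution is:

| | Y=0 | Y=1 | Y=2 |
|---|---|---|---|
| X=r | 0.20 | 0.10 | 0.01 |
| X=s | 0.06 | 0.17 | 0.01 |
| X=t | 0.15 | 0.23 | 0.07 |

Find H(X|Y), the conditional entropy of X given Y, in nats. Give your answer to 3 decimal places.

0.994 nats

Marginals: p(X) = (0.3100, 0.2400, 0.4500), p(Y) = (0.4100, 0.5000, 0.0900).
H(X|Y) = Σ p(Y) · H(X|Y=·).
  Y=0: p=0.4100, H(X|Y=0) = 0.9993
  Y=1: p=0.5000, H(X|Y=1) = 1.0459
  Y=2: p=0.0900, H(X|Y=2) = 0.6837
Weighted sum = 0.994 nats.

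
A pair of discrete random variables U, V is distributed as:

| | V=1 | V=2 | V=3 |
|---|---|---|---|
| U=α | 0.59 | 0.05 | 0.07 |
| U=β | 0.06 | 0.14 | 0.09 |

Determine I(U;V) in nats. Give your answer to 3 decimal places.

0.183 nats

Marginals: p(U) = (0.7100, 0.2900), p(V) = (0.6500, 0.1900, 0.1600).
I(U;V) = H(U) + H(V) − H(U,V).
H(U) = 0.6022, H(V) = 0.8888, H(U,V) = 1.3080.
I(U;V) = 0.6022 + 0.8888 − 1.3080 = 0.183 nats.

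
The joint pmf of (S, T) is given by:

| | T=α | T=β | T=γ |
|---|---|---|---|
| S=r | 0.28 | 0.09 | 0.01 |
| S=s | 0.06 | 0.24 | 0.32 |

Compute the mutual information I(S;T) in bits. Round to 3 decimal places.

Marginals: p(S) = (0.3800, 0.6200), p(T) = (0.3400, 0.3300, 0.3300).
I(S;T) = H(S) + H(T) − H(S,T).
H(S) = 0.9580, H(T) = 1.5848, H(S,T) = 2.1570.
I(S;T) = 0.9580 + 1.5848 − 2.1570 = 0.386 bits.

0.386 bits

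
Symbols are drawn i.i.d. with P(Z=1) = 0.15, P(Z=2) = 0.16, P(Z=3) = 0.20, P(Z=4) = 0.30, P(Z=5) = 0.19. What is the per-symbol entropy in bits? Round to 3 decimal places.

2.274 bits

H(Z) = −Σ p·log₂ p.
  −(0.15)·log₂(0.15) = 0.4105
  −(0.16)·log₂(0.16) = 0.4230
  −(0.20)·log₂(0.20) = 0.4644
  −(0.30)·log₂(0.30) = 0.5211
  −(0.19)·log₂(0.19) = 0.4552
Sum: 0.4105 + 0.4230 + 0.4644 + 0.5211 + 0.4552 = 2.274 bits.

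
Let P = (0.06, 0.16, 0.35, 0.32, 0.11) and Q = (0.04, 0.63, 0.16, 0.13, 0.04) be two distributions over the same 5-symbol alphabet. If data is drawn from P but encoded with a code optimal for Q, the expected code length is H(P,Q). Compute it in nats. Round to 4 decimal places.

1.9154 nats

H(P,Q) = −Σ p·ln q.
  −0.06·ln(0.04) = 0.19313
  −0.16·ln(0.63) = 0.07393
  −0.35·ln(0.16) = 0.64140
  −0.32·ln(0.13) = 0.65287
  −0.11·ln(0.04) = 0.35408
H(P,Q) = 1.9154 nats.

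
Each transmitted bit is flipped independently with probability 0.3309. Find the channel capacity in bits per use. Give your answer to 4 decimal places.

0.0842 bits

Binary symmetric channel: C = 1 − h₂(ε) where h₂ is the binary entropy function.
h₂(0.3309) = −0.3309·log₂0.3309 − 0.6691·log₂0.6691 = 0.9158.
C = 1 − 0.9158 = 0.0842 bits per channel use.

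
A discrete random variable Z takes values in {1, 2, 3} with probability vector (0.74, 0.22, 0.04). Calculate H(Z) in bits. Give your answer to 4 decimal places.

H(Z) = −Σ p·log₂ p.
  −(0.74)·log₂(0.74) = 0.32146
  −(0.22)·log₂(0.22) = 0.48057
  −(0.04)·log₂(0.04) = 0.18575
Sum: 0.32146 + 0.48057 + 0.18575 = 0.9878 bits.

0.9878 bits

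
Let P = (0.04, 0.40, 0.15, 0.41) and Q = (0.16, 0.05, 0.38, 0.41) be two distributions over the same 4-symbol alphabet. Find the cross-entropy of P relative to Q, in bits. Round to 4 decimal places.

2.5713 bits

H(P,Q) = −Σ p·log₂ q.
  −0.04·log₂(0.16) = 0.10575
  −0.40·log₂(0.05) = 1.72877
  −0.15·log₂(0.38) = 0.20939
  −0.41·log₂(0.41) = 0.52738
H(P,Q) = 2.5713 bits.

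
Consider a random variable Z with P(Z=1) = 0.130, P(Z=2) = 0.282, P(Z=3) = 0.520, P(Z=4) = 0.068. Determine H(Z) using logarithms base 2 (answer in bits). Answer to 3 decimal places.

1.652 bits

H(Z) = −Σ p·log₂ p.
  −(0.130)·log₂(0.130) = 0.3826
  −(0.282)·log₂(0.282) = 0.5150
  −(0.520)·log₂(0.520) = 0.4906
  −(0.068)·log₂(0.068) = 0.2637
Sum: 0.3826 + 0.5150 + 0.4906 + 0.2637 = 1.652 bits.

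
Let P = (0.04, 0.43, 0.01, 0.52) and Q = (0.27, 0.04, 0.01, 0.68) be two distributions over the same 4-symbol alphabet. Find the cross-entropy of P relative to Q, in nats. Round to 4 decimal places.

1.6831 nats

H(P,Q) = −Σ p·ln q.
  −0.04·ln(0.27) = 0.05237
  −0.43·ln(0.04) = 1.38412
  −0.01·ln(0.01) = 0.04605
  −0.52·ln(0.68) = 0.20054
H(P,Q) = 1.6831 nats.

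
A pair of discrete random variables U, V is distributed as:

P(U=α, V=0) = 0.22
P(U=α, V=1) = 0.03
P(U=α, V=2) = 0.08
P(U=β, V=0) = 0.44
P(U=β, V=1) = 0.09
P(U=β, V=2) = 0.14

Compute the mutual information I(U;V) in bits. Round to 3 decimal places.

0.003 bits

Marginals: p(U) = (0.3300, 0.6700), p(V) = (0.6600, 0.1200, 0.2200).
I(U;V) = H(U) + H(V) − H(U,V).
H(U) = 0.9149, H(V) = 1.2433, H(U,V) = 2.1548.
I(U;V) = 0.9149 + 1.2433 − 2.1548 = 0.003 bits.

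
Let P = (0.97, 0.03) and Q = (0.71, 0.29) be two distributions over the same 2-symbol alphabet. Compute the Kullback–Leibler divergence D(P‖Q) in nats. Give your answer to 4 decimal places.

0.2346 nats

D(P‖Q) = Σ p·ln(p/q).
  0.97·ln(0.97/0.71) = 0.30267
  0.03·ln(0.03/0.29) = -0.06806
D(P‖Q) = 0.2346 nats.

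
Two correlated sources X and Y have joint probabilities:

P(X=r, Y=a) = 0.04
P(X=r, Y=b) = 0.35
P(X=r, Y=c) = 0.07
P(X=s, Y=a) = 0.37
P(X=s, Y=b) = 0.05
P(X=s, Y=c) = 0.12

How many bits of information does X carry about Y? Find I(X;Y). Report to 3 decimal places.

0.408 bits

Marginals: p(X) = (0.4600, 0.5400), p(Y) = (0.4100, 0.4000, 0.1900).
I(X;Y) = H(X) + H(Y) − H(X,Y).
H(X) = 0.9954, H(Y) = 1.5114, H(X,Y) = 2.0983.
I(X;Y) = 0.9954 + 1.5114 − 2.0983 = 0.408 bits.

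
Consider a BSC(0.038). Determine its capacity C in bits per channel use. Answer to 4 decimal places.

Binary symmetric channel: C = 1 − h₂(ε) where h₂ is the binary entropy function.
h₂(0.038) = −0.038·log₂0.038 − 0.962·log₂0.962 = 0.2330.
C = 1 − 0.2330 = 0.7670 bits per channel use.

0.7670 bits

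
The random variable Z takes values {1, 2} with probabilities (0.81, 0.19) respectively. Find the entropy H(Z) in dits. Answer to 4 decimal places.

H(Z) = −Σ p·log₁₀ p.
  −(0.81)·log₁₀(0.81) = 0.07413
  −(0.19)·log₁₀(0.19) = 0.13704
Sum: 0.07413 + 0.13704 = 0.2112 dits.

0.2112 dits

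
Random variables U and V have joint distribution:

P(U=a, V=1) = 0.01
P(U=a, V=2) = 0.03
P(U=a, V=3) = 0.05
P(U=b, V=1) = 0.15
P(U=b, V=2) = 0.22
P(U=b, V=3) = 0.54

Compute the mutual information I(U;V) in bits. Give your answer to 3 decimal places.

Marginals: p(U) = (0.0900, 0.9100), p(V) = (0.1600, 0.2500, 0.5900).
I(U;V) = H(U) + H(V) − H(U,V).
H(U) = 0.4365, H(V) = 1.3721, H(U,V) = 1.8055.
I(U;V) = 0.4365 + 1.3721 − 1.8055 = 0.003 bits.

0.003 bits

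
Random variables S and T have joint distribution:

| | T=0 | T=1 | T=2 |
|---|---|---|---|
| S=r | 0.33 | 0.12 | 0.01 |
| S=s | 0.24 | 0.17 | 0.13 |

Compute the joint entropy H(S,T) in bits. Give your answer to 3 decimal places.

2.273 bits

H(S,T) = −Σ p(x,y)·log₂ p(x,y) over all 6 cells.
  cell (r,0): −0.33·log₂0.33 = 0.5278
  cell (r,1): −0.12·log₂0.12 = 0.3671
  cell (r,2): −0.01·log₂0.01 = 0.0664
  cell (s,0): −0.24·log₂0.24 = 0.4941
  cell (s,1): −0.17·log₂0.17 = 0.4346
  cell (s,2): −0.13·log₂0.13 = 0.3826
Sum = 2.273 bits.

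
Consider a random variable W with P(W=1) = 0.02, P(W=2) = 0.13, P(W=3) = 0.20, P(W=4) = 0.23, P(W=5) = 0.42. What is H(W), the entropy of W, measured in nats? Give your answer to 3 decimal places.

H(W) = −Σ p·ln p.
  −(0.02)·ln(0.02) = 0.0782
  −(0.13)·ln(0.13) = 0.2652
  −(0.20)·ln(0.20) = 0.3219
  −(0.23)·ln(0.23) = 0.3380
  −(0.42)·ln(0.42) = 0.3644
Sum: 0.0782 + 0.2652 + 0.3219 + 0.3380 + 0.3644 = 1.368 nats.

1.368 nats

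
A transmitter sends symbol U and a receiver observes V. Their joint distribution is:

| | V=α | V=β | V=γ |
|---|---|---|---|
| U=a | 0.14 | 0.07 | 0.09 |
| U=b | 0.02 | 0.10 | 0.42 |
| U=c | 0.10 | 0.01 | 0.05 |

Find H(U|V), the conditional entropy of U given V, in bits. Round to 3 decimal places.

1.145 bits

Chain rule: H(U|V) = H(U,V) − H(V).
Marginals: p(U) = (0.3000, 0.5400, 0.1600), p(V) = (0.2600, 0.1800, 0.5600).
H(U,V) = 2.5638 bits; H(V) = 1.4190 bits.
H(U|V) = 2.5638 − 1.4190 = 1.145 bits.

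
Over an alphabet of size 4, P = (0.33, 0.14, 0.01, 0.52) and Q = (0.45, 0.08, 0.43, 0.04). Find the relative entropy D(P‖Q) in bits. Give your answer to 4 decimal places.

D(P‖Q) = Σ p·log₂(p/q).
  0.33·log₂(0.33/0.45) = -0.14766
  0.14·log₂(0.14/0.08) = 0.11303
  0.01·log₂(0.01/0.43) = -0.05426
  0.52·log₂(0.52/0.04) = 1.92423
D(P‖Q) = 1.8353 bits.

1.8353 bits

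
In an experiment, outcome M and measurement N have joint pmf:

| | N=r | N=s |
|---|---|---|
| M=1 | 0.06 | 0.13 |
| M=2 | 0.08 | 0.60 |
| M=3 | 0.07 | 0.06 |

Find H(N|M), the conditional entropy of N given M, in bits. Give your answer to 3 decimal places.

Marginals: p(M) = (0.1900, 0.6800, 0.1300), p(N) = (0.2100, 0.7900).
H(N|M) = Σ p(M) · H(N|M=·).
  M=1: p=0.1900, H(N|M=1) = 0.8997
  M=2: p=0.6800, H(N|M=2) = 0.5226
  M=3: p=0.1300, H(N|M=3) = 0.9957
Weighted sum = 0.656 bits.

0.656 bits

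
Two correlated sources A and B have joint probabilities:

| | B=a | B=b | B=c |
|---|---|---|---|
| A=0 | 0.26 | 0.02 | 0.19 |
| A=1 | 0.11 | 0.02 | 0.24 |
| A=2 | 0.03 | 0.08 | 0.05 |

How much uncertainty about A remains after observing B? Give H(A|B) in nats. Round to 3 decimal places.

0.891 nats

Chain rule: H(A|B) = H(A,B) − H(B).
Marginals: p(A) = (0.4700, 0.3700, 0.1600), p(B) = (0.4000, 0.1200, 0.4800).
H(A,B) = 1.8646 nats; H(B) = 0.9733 nats.
H(A|B) = 1.8646 − 0.9733 = 0.891 nats.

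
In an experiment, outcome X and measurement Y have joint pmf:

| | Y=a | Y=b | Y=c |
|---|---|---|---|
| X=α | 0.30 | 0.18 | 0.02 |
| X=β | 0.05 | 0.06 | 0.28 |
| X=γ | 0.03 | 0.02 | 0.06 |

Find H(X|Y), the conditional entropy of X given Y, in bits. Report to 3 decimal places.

Chain rule: H(X|Y) = H(X,Y) − H(Y).
Marginals: p(X) = (0.5000, 0.3900, 0.1100), p(Y) = (0.3800, 0.2600, 0.3600).
H(X,Y) = 2.5613 bits; H(Y) = 1.5664 bits.
H(X|Y) = 2.5613 − 1.5664 = 0.995 bits.

0.995 bits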